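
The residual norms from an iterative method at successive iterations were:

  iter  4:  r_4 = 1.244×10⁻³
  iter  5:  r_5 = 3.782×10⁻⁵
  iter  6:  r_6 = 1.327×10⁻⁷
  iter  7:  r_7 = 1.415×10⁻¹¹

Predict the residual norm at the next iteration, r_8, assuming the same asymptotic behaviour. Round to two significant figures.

5.3e-18

First estimate the order: p ≈ ln(r_7/r_6) / ln(r_6/r_5) = ln(1.415×10⁻¹¹/1.327×10⁻⁷)/ln(1.327×10⁻⁷/3.782×10⁻⁵) = ln(0.000106631)/ln(0.00350873) ≈ 1.6181.
Then r_8 ≈ r_7·(r_7/r_6)^p = 1.415×10⁻¹¹·(0.000106631)^1.6181 = 1.415×10⁻¹¹·3.73868e-07 ≈ 5.29e-18.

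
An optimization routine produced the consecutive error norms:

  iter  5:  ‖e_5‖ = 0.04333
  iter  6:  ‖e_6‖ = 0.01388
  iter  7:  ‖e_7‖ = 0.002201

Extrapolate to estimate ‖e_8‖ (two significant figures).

1.1e-4

First estimate the order: p ≈ ln(‖e_7‖/‖e_6‖) / ln(‖e_6‖/‖e_5‖) = ln(0.002201/0.01388)/ln(0.01388/0.04333) = ln(0.158573)/ln(0.320332) ≈ 1.6177.
Then ‖e_8‖ ≈ ‖e_7‖·(‖e_7‖/‖e_6‖)^p = 0.002201·(0.158573)^1.6177 = 0.002201·0.0508406 ≈ 0.0001119.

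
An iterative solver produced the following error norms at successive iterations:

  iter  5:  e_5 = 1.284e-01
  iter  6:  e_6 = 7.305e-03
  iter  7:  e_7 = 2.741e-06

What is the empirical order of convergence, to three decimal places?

2.752

p ≈ ln(e_7/e_6) / ln(e_6/e_5)
  = ln(2.741e-06/7.305e-03) / ln(7.305e-03/1.284e-01)
  = ln(0.000375222) / ln(0.0568925)
  = -7.887993 / -2.866592 ≈ 2.751697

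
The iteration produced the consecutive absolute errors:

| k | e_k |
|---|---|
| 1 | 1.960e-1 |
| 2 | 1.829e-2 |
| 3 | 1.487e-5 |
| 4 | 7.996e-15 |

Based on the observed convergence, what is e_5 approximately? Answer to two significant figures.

1.2e-42

First estimate the order: p ≈ ln(e_4/e_3) / ln(e_3/e_2) = ln(7.996e-15/1.487e-5)/ln(1.487e-5/1.829e-2) = ln(5.37727e-10)/ln(0.000813013) ≈ 2.9999.
Then e_5 ≈ e_4·(e_4/e_3)^p = 7.996e-15·(5.37727e-10)^2.9999 = 7.996e-15·1.55816e-28 ≈ 1.246e-42.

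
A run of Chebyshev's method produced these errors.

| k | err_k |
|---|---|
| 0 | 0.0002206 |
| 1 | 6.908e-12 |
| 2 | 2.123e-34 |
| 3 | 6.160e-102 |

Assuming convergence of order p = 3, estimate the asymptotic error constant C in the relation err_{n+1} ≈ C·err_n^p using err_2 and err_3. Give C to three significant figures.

0.644

C ≈ err_3 / err_2^3
  = 6.160e-102 / (2.123e-34)^3
  = 6.160e-102 / 9.56863e-102 ≈ 0.64377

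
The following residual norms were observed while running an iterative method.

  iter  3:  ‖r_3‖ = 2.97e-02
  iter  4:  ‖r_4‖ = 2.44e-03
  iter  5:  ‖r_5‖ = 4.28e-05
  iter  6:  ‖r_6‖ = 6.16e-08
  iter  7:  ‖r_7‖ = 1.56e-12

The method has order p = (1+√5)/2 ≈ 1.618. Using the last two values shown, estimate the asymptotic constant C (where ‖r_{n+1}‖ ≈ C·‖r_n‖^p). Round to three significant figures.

C ≈ ‖r_7‖ / ‖r_6‖^1.618
  = 1.56e-12 / (6.16e-08)^1.618
  = 1.56e-12 / 2.15547e-12 ≈ 0.72374

0.724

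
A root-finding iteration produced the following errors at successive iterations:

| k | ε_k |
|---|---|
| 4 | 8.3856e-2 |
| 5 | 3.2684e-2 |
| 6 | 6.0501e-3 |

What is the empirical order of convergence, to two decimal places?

1.79

p ≈ ln(ε_6/ε_5) / ln(ε_5/ε_4)
  = ln(6.0501e-3/3.2684e-2) / ln(3.2684e-2/8.3856e-2)
  = ln(0.185109) / ln(0.389763)
  = -1.68681 / -0.94222 ≈ 1.79025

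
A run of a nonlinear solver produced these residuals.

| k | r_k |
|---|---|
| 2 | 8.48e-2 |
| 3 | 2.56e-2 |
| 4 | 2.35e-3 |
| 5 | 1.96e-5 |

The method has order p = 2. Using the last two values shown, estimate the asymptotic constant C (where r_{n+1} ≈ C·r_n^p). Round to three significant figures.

C ≈ r_5 / r_4^2
  = 1.96e-5 / (2.35e-3)^2
  = 1.96e-5 / 5.5225e-06 ≈ 3.5491

3.55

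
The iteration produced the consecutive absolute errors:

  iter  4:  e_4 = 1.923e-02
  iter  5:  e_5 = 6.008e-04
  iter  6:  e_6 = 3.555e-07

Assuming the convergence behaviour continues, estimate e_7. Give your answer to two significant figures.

First estimate the order: p ≈ ln(e_6/e_5) / ln(e_5/e_4) = ln(3.555e-07/6.008e-04)/ln(6.008e-04/1.923e-02) = ln(0.000591711)/ln(0.0312428) ≈ 2.1444.
Then e_7 ≈ e_6·(e_6/e_5)^p = 3.555e-07·(0.000591711)^2.1444 = 3.555e-07·1.19705e-07 ≈ 4.256e-14.

4.3e-14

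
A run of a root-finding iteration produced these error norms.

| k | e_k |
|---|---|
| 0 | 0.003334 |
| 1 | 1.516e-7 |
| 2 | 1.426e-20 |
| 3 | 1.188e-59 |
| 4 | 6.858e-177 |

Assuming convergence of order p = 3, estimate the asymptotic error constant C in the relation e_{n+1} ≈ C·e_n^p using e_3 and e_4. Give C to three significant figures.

C ≈ e_4 / e_3^3
  = 6.858e-177 / (1.188e-59)^3
  = 6.858e-177 / 1.67668e-177 ≈ 4.0902

4.09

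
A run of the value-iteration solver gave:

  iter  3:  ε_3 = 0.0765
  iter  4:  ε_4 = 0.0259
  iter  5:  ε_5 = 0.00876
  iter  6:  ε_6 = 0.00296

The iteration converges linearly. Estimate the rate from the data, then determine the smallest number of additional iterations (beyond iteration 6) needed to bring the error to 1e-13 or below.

23

Rate ρ ≈ ε_6/ε_5 = 0.00296/0.00876 = 0.3379.
After j more steps, ε_{6+j} ≈ 0.00296·ρ^j; need ρ^j ≤ 1e-13/0.00296 = 3.37838e-11.
j ≥ ln(3.37838e-11)/ln(0.3379) = -24.1110/-1.08501 = 22.222.
So 23 more iterations are needed.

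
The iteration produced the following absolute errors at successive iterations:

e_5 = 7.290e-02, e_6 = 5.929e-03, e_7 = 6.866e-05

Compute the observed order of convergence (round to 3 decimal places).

1.777

p ≈ ln(e_7/e_6) / ln(e_6/e_5)
  = ln(6.866e-05/5.929e-03) / ln(5.929e-03/7.290e-02)
  = ln(0.0115804) / ln(0.0813306)
  = -4.458441 / -2.509233 ≈ 1.776814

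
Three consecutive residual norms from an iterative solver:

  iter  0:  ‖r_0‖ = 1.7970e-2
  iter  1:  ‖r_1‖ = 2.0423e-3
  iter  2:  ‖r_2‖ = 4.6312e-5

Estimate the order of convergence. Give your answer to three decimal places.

p ≈ ln(‖r_2‖/‖r_1‖) / ln(‖r_1‖/‖r_0‖)
  = ln(4.6312e-5/2.0423e-3) / ln(2.0423e-3/1.7970e-2)
  = ln(0.0226764) / ln(0.113651)
  = -3.786431 / -2.174623 ≈ 1.741190

1.741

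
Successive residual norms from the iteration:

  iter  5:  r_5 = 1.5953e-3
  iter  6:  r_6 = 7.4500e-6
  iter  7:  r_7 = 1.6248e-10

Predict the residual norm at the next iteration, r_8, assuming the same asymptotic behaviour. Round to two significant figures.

First estimate the order: p ≈ ln(r_7/r_6) / ln(r_6/r_5) = ln(1.6248e-10/7.4500e-6)/ln(7.4500e-6/1.5953e-3) = ln(2.18094e-05)/ln(0.00466997) ≈ 2.0000.
Then r_8 ≈ r_7·(r_7/r_6)^p = 1.6248e-10·(2.18094e-05)^2.0000 = 1.6248e-10·4.7565e-10 ≈ 7.728e-20.

7.7e-20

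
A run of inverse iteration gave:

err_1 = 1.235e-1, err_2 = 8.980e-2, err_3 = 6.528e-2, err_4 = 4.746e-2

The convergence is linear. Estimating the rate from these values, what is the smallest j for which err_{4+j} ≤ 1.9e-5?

25

Rate ρ ≈ err_4/err_3 = 4.746e-2/6.528e-2 = 0.7270.
After j more steps, err_{4+j} ≈ 4.746e-2·ρ^j; need ρ^j ≤ 1.9e-5/4.746e-2 = 0.000400337.
j ≥ ln(0.000400337)/ln(0.7270) = -7.8232/-0.31883 = 24.537.
So 25 more iterations are needed.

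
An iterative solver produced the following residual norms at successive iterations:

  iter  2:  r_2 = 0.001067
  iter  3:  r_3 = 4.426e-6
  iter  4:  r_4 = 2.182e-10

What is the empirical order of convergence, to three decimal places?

p ≈ ln(r_4/r_3) / ln(r_3/r_2)
  = ln(2.182e-10/4.426e-6) / ln(4.426e-6/0.001067)
  = ln(4.92996e-05) / ln(0.00414808)
  = -9.917595 / -5.485110 ≈ 1.808094

1.808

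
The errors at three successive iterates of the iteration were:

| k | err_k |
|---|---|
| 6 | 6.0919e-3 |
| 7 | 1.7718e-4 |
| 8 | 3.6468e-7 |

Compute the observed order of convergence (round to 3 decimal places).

1.749

p ≈ ln(err_8/err_7) / ln(err_7/err_6)
  = ln(3.6468e-7/1.7718e-4) / ln(1.7718e-4/6.0919e-3)
  = ln(0.00205825) / ln(0.0290845)
  = -6.185899 / -3.537550 ≈ 1.748639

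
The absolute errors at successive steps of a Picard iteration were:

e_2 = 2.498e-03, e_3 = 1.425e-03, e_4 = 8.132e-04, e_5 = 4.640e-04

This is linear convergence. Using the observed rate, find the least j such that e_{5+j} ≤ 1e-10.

Rate ρ ≈ e_5/e_4 = 4.640e-04/8.132e-04 = 0.5706.
After j more steps, e_{5+j} ≈ 4.640e-04·ρ^j; need ρ^j ≤ 1e-10/4.640e-04 = 2.15517e-07.
j ≥ ln(2.15517e-07)/ln(0.5706) = -15.3502/-0.56107 = 27.359.
So 28 more iterations are needed.

28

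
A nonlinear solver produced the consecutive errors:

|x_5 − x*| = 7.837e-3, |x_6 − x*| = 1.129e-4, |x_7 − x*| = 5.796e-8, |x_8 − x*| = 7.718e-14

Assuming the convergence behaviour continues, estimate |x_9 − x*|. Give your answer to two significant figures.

First estimate the order: p ≈ ln(|x_8 − x*|/|x_7 − x*|) / ln(|x_7 − x*|/|x_6 − x*|) = ln(7.718e-14/5.796e-8)/ln(5.796e-8/1.129e-4) = ln(1.33161e-06)/ln(0.000513375) ≈ 1.7861.
Then |x_9 − x*| ≈ |x_8 − x*|·(|x_8 − x*|/|x_7 − x*|)^p = 7.718e-14·(1.33161e-06)^1.7861 = 7.718e-14·3.20295e-11 ≈ 2.472e-24.

2.5e-24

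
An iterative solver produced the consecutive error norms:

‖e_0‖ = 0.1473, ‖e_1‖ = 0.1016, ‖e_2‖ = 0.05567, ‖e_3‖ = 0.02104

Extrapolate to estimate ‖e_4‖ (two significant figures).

4.4e-3

First estimate the order: p ≈ ln(‖e_3‖/‖e_2‖) / ln(‖e_2‖/‖e_1‖) = ln(0.02104/0.05567)/ln(0.05567/0.1016) = ln(0.377941)/ln(0.547933) ≈ 1.6174.
Then ‖e_4‖ ≈ ‖e_3‖·(‖e_3‖/‖e_2‖)^p = 0.02104·(0.377941)^1.6174 = 0.02104·0.207265 ≈ 0.004361.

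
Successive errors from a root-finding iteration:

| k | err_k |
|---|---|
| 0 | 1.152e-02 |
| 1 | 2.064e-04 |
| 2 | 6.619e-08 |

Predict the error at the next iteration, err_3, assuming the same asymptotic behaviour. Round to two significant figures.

6.8e-15

First estimate the order: p ≈ ln(err_2/err_1) / ln(err_1/err_0) = ln(6.619e-08/2.064e-04)/ln(2.064e-04/1.152e-02) = ln(0.000320688)/ln(0.0179167) ≈ 2.0002.
Then err_3 ≈ err_2·(err_2/err_1)^p = 6.619e-08·(0.000320688)^2.0002 = 6.619e-08·1.02675e-07 ≈ 6.796e-15.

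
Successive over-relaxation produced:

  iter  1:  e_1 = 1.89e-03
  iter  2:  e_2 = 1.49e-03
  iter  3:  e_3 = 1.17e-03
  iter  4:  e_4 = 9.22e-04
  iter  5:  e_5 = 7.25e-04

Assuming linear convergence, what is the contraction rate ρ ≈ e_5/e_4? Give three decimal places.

ρ ≈ e_5/e_4 = 7.25e-04/9.22e-04 = 0.78633

0.786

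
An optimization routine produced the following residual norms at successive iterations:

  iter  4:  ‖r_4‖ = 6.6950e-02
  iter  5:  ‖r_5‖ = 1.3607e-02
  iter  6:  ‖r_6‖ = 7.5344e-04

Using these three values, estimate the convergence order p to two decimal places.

1.82

p ≈ ln(‖r_6‖/‖r_5‖) / ln(‖r_5‖/‖r_4‖)
  = ln(7.5344e-04/1.3607e-02) / ln(1.3607e-02/6.6950e-02)
  = ln(0.0553715) / ln(0.203241)
  = -2.89369 / -1.59336 ≈ 1.81609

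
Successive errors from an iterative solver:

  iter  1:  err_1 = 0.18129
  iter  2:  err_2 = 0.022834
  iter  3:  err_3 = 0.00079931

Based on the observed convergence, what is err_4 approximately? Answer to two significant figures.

First estimate the order: p ≈ ln(err_3/err_2) / ln(err_2/err_1) = ln(0.00079931/0.022834)/ln(0.022834/0.18129) = ln(0.0350053)/ln(0.125953) ≈ 1.6180.
Then err_4 ≈ err_3·(err_3/err_2)^p = 0.00079931·(0.0350053)^1.6180 = 0.00079931·0.00440969 ≈ 3.525e-06.

3.5e-6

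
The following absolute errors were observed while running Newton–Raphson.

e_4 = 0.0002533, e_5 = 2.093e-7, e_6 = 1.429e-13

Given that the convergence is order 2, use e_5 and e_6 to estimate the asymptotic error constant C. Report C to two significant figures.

3.3

C ≈ e_6 / e_5^2
  = 1.429e-13 / (2.093e-7)^2
  = 1.429e-13 / 4.38065e-14 ≈ 3.2621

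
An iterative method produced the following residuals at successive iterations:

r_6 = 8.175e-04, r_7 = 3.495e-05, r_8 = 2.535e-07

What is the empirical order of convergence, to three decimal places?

1.563

p ≈ ln(r_8/r_7) / ln(r_7/r_6)
  = ln(2.535e-07/3.495e-05) / ln(3.495e-05/8.175e-04)
  = ln(0.00725322) / ln(0.0427523)
  = -4.926310 / -3.152332 ≈ 1.562751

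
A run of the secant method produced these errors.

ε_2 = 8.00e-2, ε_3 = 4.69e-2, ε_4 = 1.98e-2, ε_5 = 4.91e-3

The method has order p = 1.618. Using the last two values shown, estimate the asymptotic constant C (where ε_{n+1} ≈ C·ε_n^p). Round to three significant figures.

2.80

C ≈ ε_5 / ε_4^1.618
  = 4.91e-3 / (1.98e-2)^1.618
  = 4.91e-3 / 0.0017539 ≈ 2.7995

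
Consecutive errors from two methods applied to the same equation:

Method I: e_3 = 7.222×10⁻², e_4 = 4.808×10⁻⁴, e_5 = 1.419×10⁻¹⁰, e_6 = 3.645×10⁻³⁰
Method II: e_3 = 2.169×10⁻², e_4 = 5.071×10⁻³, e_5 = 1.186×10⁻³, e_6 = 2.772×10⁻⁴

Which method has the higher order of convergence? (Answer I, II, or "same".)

Method I: p ≈ ln(3.645×10⁻³⁰/1.419×10⁻¹⁰)/ln(1.419×10⁻¹⁰/4.808×10⁻⁴) ≈ 3.00.
Method II: p ≈ ln(2.772×10⁻⁴/1.186×10⁻³)/ln(1.186×10⁻³/5.071×10⁻³) ≈ 1.00.
Method I has the higher order (≈3.0 vs ≈1.0).

I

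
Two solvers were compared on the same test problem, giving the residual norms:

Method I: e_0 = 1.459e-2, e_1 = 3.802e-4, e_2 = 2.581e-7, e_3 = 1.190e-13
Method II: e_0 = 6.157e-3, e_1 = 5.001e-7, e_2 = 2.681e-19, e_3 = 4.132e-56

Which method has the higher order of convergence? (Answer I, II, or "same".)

II

Method I: p ≈ ln(1.190e-13/2.581e-7)/ln(2.581e-7/3.802e-4) ≈ 2.00.
Method II: p ≈ ln(4.132e-56/2.681e-19)/ln(2.681e-19/5.001e-7) ≈ 3.00.
Method II has the higher order (≈3.0 vs ≈2.0).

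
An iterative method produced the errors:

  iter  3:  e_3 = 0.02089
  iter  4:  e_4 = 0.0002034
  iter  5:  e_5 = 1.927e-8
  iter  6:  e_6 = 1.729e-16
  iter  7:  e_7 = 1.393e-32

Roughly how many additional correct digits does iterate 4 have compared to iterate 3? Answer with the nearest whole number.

2

Digits gained ≈ log₁₀(e_3/e_4) = log₁₀(0.02089/0.0002034) = log₁₀(102.704) ≈ 2.012.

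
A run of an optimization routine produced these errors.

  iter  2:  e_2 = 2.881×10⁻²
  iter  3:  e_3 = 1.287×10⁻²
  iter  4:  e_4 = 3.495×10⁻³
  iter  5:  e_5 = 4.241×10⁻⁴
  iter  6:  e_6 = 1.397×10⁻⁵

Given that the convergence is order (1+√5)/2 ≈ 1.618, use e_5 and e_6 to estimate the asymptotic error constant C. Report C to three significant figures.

4.00

C ≈ e_6 / e_5^1.618
  = 1.397×10⁻⁵ / (4.241×10⁻⁴)^1.618
  = 1.397×10⁻⁵ / 3.49336e-06 ≈ 3.999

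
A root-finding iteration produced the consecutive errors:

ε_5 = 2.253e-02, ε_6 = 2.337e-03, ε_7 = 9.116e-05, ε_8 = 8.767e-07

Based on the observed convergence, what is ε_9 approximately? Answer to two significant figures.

1.1e-9

First estimate the order: p ≈ ln(ε_8/ε_7) / ln(ε_7/ε_6) = ln(8.767e-07/9.116e-05)/ln(9.116e-05/2.337e-03) = ln(0.00961716)/ln(0.0390073) ≈ 1.4316.
Then ε_9 ≈ ε_8·(ε_8/ε_7)^p = 8.767e-07·(0.00961716)^1.4316 = 8.767e-07·0.00129578 ≈ 1.136e-09.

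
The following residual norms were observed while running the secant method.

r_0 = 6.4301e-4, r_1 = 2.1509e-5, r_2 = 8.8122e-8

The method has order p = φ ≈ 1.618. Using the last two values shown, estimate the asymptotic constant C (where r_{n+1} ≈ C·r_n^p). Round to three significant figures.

3.14

C ≈ r_2 / r_1^1.618
  = 8.8122e-8 / (2.1509e-5)^1.618
  = 8.8122e-8 / 2.80659e-08 ≈ 3.1398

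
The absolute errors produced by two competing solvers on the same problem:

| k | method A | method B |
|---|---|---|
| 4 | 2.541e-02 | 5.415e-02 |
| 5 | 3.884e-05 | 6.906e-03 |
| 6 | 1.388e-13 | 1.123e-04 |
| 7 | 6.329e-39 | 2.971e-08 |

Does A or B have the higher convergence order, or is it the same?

Method A: p ≈ ln(6.329e-39/1.388e-13)/ln(1.388e-13/3.884e-05) ≈ 3.00.
Method B: p ≈ ln(2.971e-08/1.123e-04)/ln(1.123e-04/6.906e-03) ≈ 2.00.
Method A has the higher order (≈3.0 vs ≈2.0).

A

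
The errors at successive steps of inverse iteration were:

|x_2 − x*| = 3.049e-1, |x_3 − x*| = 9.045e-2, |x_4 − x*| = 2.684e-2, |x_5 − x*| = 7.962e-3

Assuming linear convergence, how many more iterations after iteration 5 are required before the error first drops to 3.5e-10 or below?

Rate ρ ≈ |x_5 − x*|/|x_4 − x*| = 7.962e-3/2.684e-2 = 0.2966.
After j more steps, |x_{5+j} − x*| ≈ 7.962e-3·ρ^j; need ρ^j ≤ 3.5e-10/7.962e-3 = 4.39588e-08.
j ≥ ln(4.39588e-08)/ln(0.2966) = -16.9400/-1.21537 = 13.938.
So 14 more iterations are needed.

14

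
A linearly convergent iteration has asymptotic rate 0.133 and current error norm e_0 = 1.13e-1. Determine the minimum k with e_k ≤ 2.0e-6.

6

After k steps, e_k ≈ 1.13e-1·0.133^k.
Need 0.133^k ≤ 2.0e-6/1.13e-1 = 1.76991e-05.
k ≥ ln(1.76991e-05)/ln(0.133) = -10.9420/-2.01741 = 5.424.
Smallest integer k = 6.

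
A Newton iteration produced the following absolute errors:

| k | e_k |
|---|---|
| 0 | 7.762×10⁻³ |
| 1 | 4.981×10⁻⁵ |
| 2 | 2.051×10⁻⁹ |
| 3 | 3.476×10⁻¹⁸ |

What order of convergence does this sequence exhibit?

Consecutive ratios: e_3/e_2 = 3.476×10⁻¹⁸/2.051×10⁻⁹ = 1.69478e-09, e_2/e_1 = 2.051×10⁻⁹/4.981×10⁻⁵ = 4.11765e-05.
p ≈ ln(1.69478e-09)/ln(4.11765e-05) = -20.1957/-10.0976 ≈ 2.00.
So the convergence is quadratic (order 2).

2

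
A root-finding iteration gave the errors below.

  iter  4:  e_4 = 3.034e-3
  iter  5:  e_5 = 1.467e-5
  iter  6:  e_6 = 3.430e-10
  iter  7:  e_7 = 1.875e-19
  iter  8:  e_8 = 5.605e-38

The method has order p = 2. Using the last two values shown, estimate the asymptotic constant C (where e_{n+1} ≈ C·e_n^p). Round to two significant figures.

C ≈ e_8 / e_7^2
  = 5.605e-38 / (1.875e-19)^2
  = 5.605e-38 / 3.51562e-38 ≈ 1.5943

1.6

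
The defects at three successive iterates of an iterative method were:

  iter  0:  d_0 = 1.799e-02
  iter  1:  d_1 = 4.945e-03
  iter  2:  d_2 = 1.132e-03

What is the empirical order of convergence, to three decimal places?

p ≈ ln(d_2/d_1) / ln(d_1/d_0)
  = ln(1.132e-03/4.945e-03) / ln(4.945e-03/1.799e-02)
  = ln(0.228918) / ln(0.274875)
  = -1.474391 / -1.291439 ≈ 1.141665

1.142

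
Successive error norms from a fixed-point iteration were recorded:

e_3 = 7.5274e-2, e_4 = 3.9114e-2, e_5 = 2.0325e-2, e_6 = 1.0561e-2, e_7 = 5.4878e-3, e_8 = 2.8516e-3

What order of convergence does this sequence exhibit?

Consecutive ratios: e_8/e_7 = 2.8516e-3/5.4878e-3 = 0.519625, e_7/e_6 = 5.4878e-3/1.0561e-2 = 0.519629.
p ≈ ln(0.519625)/ln(0.519629) = -0.6546/-0.6546 ≈ 1.00.
So the convergence is linear (order 1).

1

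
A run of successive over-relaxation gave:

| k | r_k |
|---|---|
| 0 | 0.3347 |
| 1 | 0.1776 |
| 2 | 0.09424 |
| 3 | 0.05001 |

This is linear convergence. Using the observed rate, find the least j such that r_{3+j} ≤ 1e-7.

21

Rate ρ ≈ r_3/r_2 = 0.05001/0.09424 = 0.5307.
After j more steps, r_{3+j} ≈ 0.05001·ρ^j; need ρ^j ≤ 1e-7/0.05001 = 1.9996e-06.
j ≥ ln(1.9996e-06)/ln(0.5307) = -13.1226/-0.63356 = 20.712.
So 21 more iterations are needed.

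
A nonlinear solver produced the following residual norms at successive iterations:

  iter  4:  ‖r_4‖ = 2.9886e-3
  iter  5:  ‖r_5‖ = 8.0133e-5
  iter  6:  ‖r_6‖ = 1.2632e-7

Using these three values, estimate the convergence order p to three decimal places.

p ≈ ln(‖r_6‖/‖r_5‖) / ln(‖r_5‖/‖r_4‖)
  = ln(1.2632e-7/8.0133e-5) / ln(8.0133e-5/2.9886e-3)
  = ln(0.00157638) / ln(0.0268129)
  = -6.452624 / -3.618872 ≈ 1.783048

1.783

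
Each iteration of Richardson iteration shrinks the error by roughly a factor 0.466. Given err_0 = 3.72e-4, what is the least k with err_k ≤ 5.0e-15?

After k steps, err_k ≈ 3.72e-4·0.466^k.
Need 0.466^k ≤ 5.0e-15/3.72e-4 = 1.34409e-11.
k ≥ ln(1.34409e-11)/ln(0.466) = -25.0327/-0.76357 = 32.784.
Smallest integer k = 33.

33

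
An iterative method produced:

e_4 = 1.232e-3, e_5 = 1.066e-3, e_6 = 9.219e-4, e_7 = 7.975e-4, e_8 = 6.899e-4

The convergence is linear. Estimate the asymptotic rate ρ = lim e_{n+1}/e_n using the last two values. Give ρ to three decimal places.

0.865

ρ ≈ e_8/e_7 = 6.899e-4/7.975e-4 = 0.86508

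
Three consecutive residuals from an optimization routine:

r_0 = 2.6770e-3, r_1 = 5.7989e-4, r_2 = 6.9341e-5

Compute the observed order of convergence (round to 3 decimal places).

p ≈ ln(r_2/r_1) / ln(r_1/r_0)
  = ln(6.9341e-5/5.7989e-4) / ln(5.7989e-4/2.6770e-3)
  = ln(0.119576) / ln(0.216619)
  = -2.123803 / -1.529615 ≈ 1.388456

1.388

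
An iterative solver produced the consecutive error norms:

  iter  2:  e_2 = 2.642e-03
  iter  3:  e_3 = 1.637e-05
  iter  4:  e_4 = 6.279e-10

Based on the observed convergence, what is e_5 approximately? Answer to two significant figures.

9.2e-19

First estimate the order: p ≈ ln(e_4/e_3) / ln(e_3/e_2) = ln(6.279e-10/1.637e-05)/ln(1.637e-05/2.642e-03) = ln(3.83568e-05)/ln(0.00619606) ≈ 2.0002.
Then e_5 ≈ e_4·(e_4/e_3)^p = 6.279e-10·(3.83568e-05)^2.0002 = 6.279e-10·1.46826e-09 ≈ 9.219e-19.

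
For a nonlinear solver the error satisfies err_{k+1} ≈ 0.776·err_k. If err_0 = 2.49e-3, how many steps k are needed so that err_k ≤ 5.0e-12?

After k steps, err_k ≈ 2.49e-3·0.776^k.
Need 0.776^k ≤ 5.0e-12/2.49e-3 = 2.00803e-09.
k ≥ ln(2.00803e-09)/ln(0.776) = -20.0261/-0.25360 = 78.967.
Smallest integer k = 79.

79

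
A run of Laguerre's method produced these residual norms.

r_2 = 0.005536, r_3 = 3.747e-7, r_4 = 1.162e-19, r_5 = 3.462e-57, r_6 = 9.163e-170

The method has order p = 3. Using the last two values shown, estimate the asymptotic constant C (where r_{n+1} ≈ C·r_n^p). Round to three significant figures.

2.21

C ≈ r_6 / r_5^3
  = 9.163e-170 / (3.462e-57)^3
  = 9.163e-170 / 4.14936e-170 ≈ 2.2083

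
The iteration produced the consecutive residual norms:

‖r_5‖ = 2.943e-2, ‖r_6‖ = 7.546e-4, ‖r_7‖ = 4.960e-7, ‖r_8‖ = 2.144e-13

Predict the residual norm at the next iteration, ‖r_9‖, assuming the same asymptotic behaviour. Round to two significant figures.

4.0e-26

First estimate the order: p ≈ ln(‖r_8‖/‖r_7‖) / ln(‖r_7‖/‖r_6‖) = ln(2.144e-13/4.960e-7)/ln(4.960e-7/7.546e-4) = ln(4.32258e-07)/ln(0.000657302) ≈ 1.9999.
Then ‖r_9‖ ≈ ‖r_8‖·(‖r_8‖/‖r_7‖)^p = 2.144e-13·(4.32258e-07)^1.9999 = 2.144e-13·1.87121e-13 ≈ 4.012e-26.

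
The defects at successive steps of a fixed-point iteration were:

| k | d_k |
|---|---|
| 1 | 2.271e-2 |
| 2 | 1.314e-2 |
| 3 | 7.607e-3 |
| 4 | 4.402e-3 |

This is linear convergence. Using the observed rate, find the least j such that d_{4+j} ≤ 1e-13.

45

Rate ρ ≈ d_4/d_3 = 4.402e-3/7.607e-3 = 0.5787.
After j more steps, d_{4+j} ≈ 4.402e-3·ρ^j; need ρ^j ≤ 1e-13/4.402e-3 = 2.27169e-11.
j ≥ ln(2.27169e-11)/ln(0.5787) = -24.5079/-0.54697 = 44.807.
So 45 more iterations are needed.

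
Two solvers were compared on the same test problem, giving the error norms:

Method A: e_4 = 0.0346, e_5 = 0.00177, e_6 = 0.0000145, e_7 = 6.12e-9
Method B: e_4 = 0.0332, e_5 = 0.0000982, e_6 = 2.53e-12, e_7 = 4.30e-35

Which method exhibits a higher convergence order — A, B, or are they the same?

B

Method A: p ≈ ln(6.12e-9/0.0000145)/ln(0.0000145/0.00177) ≈ 1.62.
Method B: p ≈ ln(4.30e-35/2.53e-12)/ln(2.53e-12/0.0000982) ≈ 3.00.
Method B has the higher order (≈3.0 vs ≈1.6).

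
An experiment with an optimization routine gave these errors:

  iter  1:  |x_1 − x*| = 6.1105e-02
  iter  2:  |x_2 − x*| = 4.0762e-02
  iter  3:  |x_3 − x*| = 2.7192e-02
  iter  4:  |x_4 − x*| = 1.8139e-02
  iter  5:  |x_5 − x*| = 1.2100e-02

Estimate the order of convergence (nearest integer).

1

Consecutive ratios: |x_5 − x*|/|x_4 − x*| = 1.2100e-02/1.8139e-02 = 0.667071, |x_4 − x*|/|x_3 − x*| = 1.8139e-02/2.7192e-02 = 0.667071.
p ≈ ln(0.667071)/ln(0.667071) = -0.4049/-0.4049 ≈ 1.00.
So the convergence is linear (order 1).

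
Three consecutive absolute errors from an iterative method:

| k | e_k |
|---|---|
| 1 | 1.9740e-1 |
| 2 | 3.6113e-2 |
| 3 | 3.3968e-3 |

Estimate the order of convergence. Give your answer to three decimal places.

p ≈ ln(e_3/e_2) / ln(e_2/e_1)
  = ln(3.3968e-3/3.6113e-2) / ln(3.6113e-2/1.9740e-1)
  = ln(0.0940603) / ln(0.182943)
  = -2.363819 / -1.698581 ≈ 1.391643

1.392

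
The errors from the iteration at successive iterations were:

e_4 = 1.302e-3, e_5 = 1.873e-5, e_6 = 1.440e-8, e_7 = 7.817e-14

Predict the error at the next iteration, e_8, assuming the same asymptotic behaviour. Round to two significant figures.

First estimate the order: p ≈ ln(e_7/e_6) / ln(e_6/e_5) = ln(7.817e-14/1.440e-8)/ln(1.440e-8/1.873e-5) = ln(5.42847e-06)/ln(0.00076882) ≈ 1.6908.
Then e_8 ≈ e_7·(e_7/e_6)^p = 7.817e-14·(5.42847e-06)^1.6908 = 7.817e-14·1.25139e-09 ≈ 9.782e-23.

9.8e-23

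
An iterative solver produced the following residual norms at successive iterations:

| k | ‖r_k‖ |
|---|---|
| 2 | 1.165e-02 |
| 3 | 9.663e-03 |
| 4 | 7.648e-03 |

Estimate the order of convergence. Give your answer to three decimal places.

1.251

p ≈ ln(‖r_4‖/‖r_3‖) / ln(‖r_3‖/‖r_2‖)
  = ln(7.648e-03/9.663e-03) / ln(9.663e-03/1.165e-02)
  = ln(0.791473) / ln(0.829442)
  = -0.233860 / -0.187002 ≈ 1.250575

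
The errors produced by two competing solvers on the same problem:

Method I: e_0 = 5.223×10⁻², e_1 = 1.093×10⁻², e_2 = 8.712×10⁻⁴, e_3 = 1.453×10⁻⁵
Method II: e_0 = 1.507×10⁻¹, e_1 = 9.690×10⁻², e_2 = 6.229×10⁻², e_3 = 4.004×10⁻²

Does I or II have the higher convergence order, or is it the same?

Method I: p ≈ ln(1.453×10⁻⁵/8.712×10⁻⁴)/ln(8.712×10⁻⁴/1.093×10⁻²) ≈ 1.62.
Method II: p ≈ ln(4.004×10⁻²/6.229×10⁻²)/ln(6.229×10⁻²/9.690×10⁻²) ≈ 1.00.
Method I has the higher order (≈1.6 vs ≈1.0).

I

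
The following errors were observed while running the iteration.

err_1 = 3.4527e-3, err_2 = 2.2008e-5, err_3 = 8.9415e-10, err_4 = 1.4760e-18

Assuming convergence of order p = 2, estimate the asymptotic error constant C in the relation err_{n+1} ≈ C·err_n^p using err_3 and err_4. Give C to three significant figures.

1.85

C ≈ err_4 / err_3^2
  = 1.4760e-18 / (8.9415e-10)^2
  = 1.4760e-18 / 7.99504e-19 ≈ 1.8461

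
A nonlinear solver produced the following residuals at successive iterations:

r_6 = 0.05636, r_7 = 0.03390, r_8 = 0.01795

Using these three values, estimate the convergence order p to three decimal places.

p ≈ ln(r_8/r_7) / ln(r_7/r_6)
  = ln(0.01795/0.03390) / ln(0.03390/0.05636)
  = ln(0.529499) / ln(0.60149)
  = -0.635824 / -0.508345 ≈ 1.250773

1.251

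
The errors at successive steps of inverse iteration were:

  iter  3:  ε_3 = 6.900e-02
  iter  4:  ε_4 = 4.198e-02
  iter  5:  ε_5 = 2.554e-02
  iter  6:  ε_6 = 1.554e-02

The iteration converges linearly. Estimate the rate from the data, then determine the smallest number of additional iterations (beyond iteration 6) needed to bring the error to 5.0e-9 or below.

31

Rate ρ ≈ ε_6/ε_5 = 1.554e-02/2.554e-02 = 0.6085.
After j more steps, ε_{6+j} ≈ 1.554e-02·ρ^j; need ρ^j ≤ 5.0e-9/1.554e-02 = 3.2175e-07.
j ≥ ln(3.2175e-07)/ln(0.6085) = -14.9495/-0.49676 = 30.094.
So 31 more iterations are needed.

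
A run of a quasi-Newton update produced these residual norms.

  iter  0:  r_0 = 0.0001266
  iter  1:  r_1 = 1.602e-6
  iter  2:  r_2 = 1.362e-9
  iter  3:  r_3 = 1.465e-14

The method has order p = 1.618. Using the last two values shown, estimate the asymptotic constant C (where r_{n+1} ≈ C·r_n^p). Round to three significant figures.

3.24

C ≈ r_3 / r_2^1.618
  = 1.465e-14 / (1.362e-9)^1.618
  = 1.465e-14 / 4.51959e-15 ≈ 3.2414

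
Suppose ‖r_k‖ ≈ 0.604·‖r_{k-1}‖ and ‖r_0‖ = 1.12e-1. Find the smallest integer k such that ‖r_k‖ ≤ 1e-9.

After k steps, ‖r_k‖ ≈ 1.12e-1·0.604^k.
Need 0.604^k ≤ 1e-9/1.12e-1 = 8.92857e-09.
k ≥ ln(8.92857e-09)/ln(0.604) = -18.5340/-0.50418 = 36.761.
Smallest integer k = 37.

37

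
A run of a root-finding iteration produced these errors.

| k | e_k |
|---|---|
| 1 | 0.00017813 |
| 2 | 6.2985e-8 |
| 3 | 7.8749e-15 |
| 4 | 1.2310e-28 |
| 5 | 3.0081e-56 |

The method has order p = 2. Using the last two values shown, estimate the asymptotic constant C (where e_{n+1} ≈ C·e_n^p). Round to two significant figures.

C ≈ e_5 / e_4^2
  = 3.0081e-56 / (1.2310e-28)^2
  = 3.0081e-56 / 1.51536e-56 ≈ 1.9851

2.0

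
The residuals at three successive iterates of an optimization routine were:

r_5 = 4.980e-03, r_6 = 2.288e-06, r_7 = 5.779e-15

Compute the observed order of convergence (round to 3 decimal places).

2.576

p ≈ ln(r_7/r_6) / ln(r_6/r_5)
  = ln(5.779e-15/2.288e-06) / ln(2.288e-06/4.980e-03)
  = ln(2.52579e-09) / ln(0.000459438)
  = -19.796712 / -7.685507 ≈ 2.575850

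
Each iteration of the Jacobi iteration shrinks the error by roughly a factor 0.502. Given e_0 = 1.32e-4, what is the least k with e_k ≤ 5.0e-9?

After k steps, e_k ≈ 1.32e-4·0.502^k.
Need 0.502^k ≤ 5.0e-9/1.32e-4 = 3.78788e-05.
k ≥ ln(3.78788e-05)/ln(0.502) = -10.1811/-0.68916 = 14.773.
Smallest integer k = 15.

15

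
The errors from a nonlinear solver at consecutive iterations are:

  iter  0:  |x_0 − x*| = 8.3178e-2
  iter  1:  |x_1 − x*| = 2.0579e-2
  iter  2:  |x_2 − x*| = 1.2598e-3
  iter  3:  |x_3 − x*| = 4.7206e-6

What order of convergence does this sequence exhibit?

2

Consecutive ratios: |x_3 − x*|/|x_2 − x*| = 4.7206e-6/1.2598e-3 = 0.0037471, |x_2 − x*|/|x_1 − x*| = 1.2598e-3/2.0579e-2 = 0.0612177.
p ≈ ln(0.0037471)/ln(0.0612177) = -5.5868/-2.7933 ≈ 2.00.
So the convergence is quadratic (order 2).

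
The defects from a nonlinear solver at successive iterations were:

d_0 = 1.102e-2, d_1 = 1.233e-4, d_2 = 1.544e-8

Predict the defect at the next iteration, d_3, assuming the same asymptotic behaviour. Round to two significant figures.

First estimate the order: p ≈ ln(d_2/d_1) / ln(d_1/d_0) = ln(1.544e-8/1.233e-4)/ln(1.233e-4/1.102e-2) = ln(0.000125223)/ln(0.0111887) ≈ 1.9999.
Then d_3 ≈ d_2·(d_2/d_1)^p = 1.544e-8·(0.000125223)^1.9999 = 1.544e-8·1.56949e-08 ≈ 2.423e-16.

2.4e-16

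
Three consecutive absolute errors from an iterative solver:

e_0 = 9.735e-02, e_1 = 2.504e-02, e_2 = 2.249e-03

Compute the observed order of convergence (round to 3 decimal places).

1.775

p ≈ ln(e_2/e_1) / ln(e_1/e_0)
  = ln(2.249e-03/2.504e-02) / ln(2.504e-02/9.735e-02)
  = ln(0.0898163) / ln(0.257216)
  = -2.409989 / -1.357839 ≈ 1.774871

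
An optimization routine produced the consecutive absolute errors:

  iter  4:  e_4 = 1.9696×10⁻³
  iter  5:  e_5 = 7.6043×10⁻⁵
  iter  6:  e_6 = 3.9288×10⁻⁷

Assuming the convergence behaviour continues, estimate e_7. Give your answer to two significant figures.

First estimate the order: p ≈ ln(e_6/e_5) / ln(e_5/e_4) = ln(3.9288×10⁻⁷/7.6043×10⁻⁵)/ln(7.6043×10⁻⁵/1.9696×10⁻³) = ln(0.00516655)/ln(0.0386083) ≈ 1.6180.
Then e_7 ≈ e_6·(e_6/e_5)^p = 3.9288×10⁻⁷·(0.00516655)^1.6180 = 3.9288×10⁻⁷·0.000199507 ≈ 7.838e-11.

7.8e-11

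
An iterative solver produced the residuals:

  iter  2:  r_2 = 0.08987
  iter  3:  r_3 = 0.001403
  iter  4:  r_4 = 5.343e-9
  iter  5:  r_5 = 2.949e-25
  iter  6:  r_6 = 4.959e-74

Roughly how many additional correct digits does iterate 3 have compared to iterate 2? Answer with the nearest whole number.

2

Digits gained ≈ log₁₀(r_2/r_3) = log₁₀(0.08987/0.001403) = log₁₀(64.0556) ≈ 1.807.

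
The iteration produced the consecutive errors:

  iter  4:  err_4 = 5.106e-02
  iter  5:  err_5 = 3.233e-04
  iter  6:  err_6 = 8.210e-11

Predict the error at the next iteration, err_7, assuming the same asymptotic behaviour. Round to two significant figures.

1.3e-30

First estimate the order: p ≈ ln(err_6/err_5) / ln(err_5/err_4) = ln(8.210e-11/3.233e-04)/ln(3.233e-04/5.106e-02) = ln(2.53944e-07)/ln(0.00633177) ≈ 2.9999.
Then err_7 ≈ err_6·(err_6/err_5)^p = 8.210e-11·(2.53944e-07)^2.9999 = 8.210e-11·1.64011e-20 ≈ 1.347e-30.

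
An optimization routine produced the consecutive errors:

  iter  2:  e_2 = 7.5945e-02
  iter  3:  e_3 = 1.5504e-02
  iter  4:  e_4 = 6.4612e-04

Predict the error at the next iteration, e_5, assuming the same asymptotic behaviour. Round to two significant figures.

1.1e-6

First estimate the order: p ≈ ln(e_4/e_3) / ln(e_3/e_2) = ln(6.4612e-04/1.5504e-02)/ln(1.5504e-02/7.5945e-02) = ln(0.0416744)/ln(0.204148) ≈ 2.0000.
Then e_5 ≈ e_4·(e_4/e_3)^p = 6.4612e-04·(0.0416744)^2.0000 = 6.4612e-04·0.00173676 ≈ 1.122e-06.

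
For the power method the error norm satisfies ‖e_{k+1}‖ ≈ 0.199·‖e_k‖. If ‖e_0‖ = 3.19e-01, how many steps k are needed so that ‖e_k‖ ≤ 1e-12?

After k steps, ‖e_k‖ ≈ 3.19e-01·0.199^k.
Need 0.199^k ≤ 1e-12/3.19e-01 = 3.1348e-12.
k ≥ ln(3.1348e-12)/ln(0.199) = -26.4885/-1.61445 = 16.407.
Smallest integer k = 17.

17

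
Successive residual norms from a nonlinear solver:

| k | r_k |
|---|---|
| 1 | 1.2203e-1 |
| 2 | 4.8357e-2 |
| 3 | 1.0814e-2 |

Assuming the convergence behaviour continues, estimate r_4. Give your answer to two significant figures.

9.6e-4

First estimate the order: p ≈ ln(r_3/r_2) / ln(r_2/r_1) = ln(1.0814e-2/4.8357e-2)/ln(4.8357e-2/1.2203e-1) = ln(0.223628)/ln(0.396271) ≈ 1.6181.
Then r_4 ≈ r_3·(r_3/r_2)^p = 1.0814e-2·(0.223628)^1.6181 = 1.0814e-2·0.0886071 ≈ 0.0009582.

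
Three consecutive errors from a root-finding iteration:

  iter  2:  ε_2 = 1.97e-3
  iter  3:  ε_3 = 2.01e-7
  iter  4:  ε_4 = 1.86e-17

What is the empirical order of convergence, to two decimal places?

p ≈ ln(ε_4/ε_3) / ln(ε_3/ε_2)
  = ln(1.86e-17/2.01e-7) / ln(2.01e-7/1.97e-3)
  = ln(9.25373e-11) / ln(0.00010203)
  = -23.10341 / -9.19024 ≈ 2.51391

2.51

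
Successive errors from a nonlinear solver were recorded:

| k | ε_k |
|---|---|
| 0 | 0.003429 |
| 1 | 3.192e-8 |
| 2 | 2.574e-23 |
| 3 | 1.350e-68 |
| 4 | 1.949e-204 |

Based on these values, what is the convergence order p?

Consecutive ratios: ε_4/ε_3 = 1.949e-204/1.350e-68 = 1.4437e-136, ε_3/ε_2 = 1.350e-68/2.574e-23 = 5.24476e-46.
p ≈ ln(1.4437e-136)/ln(5.24476e-46) = -312.7844/-104.2617 ≈ 3.00.
So the convergence is cubic (order 3).

3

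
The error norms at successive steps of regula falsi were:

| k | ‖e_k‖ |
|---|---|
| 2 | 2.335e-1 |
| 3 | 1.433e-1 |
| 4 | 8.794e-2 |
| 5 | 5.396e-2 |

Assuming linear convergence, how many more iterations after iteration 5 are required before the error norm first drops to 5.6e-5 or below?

Rate ρ ≈ ‖e_5‖/‖e_4‖ = 5.396e-2/8.794e-2 = 0.6136.
After j more steps, ‖e_{5+j}‖ ≈ 5.396e-2·ρ^j; need ρ^j ≤ 5.6e-5/5.396e-2 = 0.00103781.
j ≥ ln(0.00103781)/ln(0.6136) = -6.8706/-0.48841 = 14.067.
So 15 more iterations are needed.

15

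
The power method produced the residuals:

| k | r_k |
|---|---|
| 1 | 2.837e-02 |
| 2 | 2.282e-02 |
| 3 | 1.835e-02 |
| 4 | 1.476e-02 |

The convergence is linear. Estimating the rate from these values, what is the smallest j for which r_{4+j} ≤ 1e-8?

Rate ρ ≈ r_4/r_3 = 1.476e-02/1.835e-02 = 0.8044.
After j more steps, r_{4+j} ≈ 1.476e-02·ρ^j; need ρ^j ≤ 1e-8/1.476e-02 = 6.77507e-07.
j ≥ ln(6.77507e-07)/ln(0.8044) = -14.2048/-0.21766 = 65.261.
So 66 more iterations are needed.

66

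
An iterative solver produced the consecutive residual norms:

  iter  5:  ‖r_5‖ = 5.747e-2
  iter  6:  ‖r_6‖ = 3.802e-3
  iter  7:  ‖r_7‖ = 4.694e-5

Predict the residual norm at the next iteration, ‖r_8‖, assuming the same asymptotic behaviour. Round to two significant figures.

First estimate the order: p ≈ ln(‖r_7‖/‖r_6‖) / ln(‖r_6‖/‖r_5‖) = ln(4.694e-5/3.802e-3)/ln(3.802e-3/5.747e-2) = ln(0.0123461)/ln(0.0661563) ≈ 1.6181.
Then ‖r_8‖ ≈ ‖r_7‖·(‖r_7‖/‖r_6‖)^p = 4.694e-5·(0.0123461)^1.6181 = 4.694e-5·0.000816403 ≈ 3.832e-08.

3.8e-8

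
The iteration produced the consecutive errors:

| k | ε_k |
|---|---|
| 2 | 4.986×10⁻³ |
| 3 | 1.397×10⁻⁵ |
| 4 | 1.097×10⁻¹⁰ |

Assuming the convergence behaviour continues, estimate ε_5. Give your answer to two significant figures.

6.8e-21

First estimate the order: p ≈ ln(ε_4/ε_3) / ln(ε_3/ε_2) = ln(1.097×10⁻¹⁰/1.397×10⁻⁵)/ln(1.397×10⁻⁵/4.986×10⁻³) = ln(7.85254e-06)/ln(0.00280185) ≈ 2.0000.
Then ε_5 ≈ ε_4·(ε_4/ε_3)^p = 1.097×10⁻¹⁰·(7.85254e-06)^2.0000 = 1.097×10⁻¹⁰·6.16624e-11 ≈ 6.764e-21.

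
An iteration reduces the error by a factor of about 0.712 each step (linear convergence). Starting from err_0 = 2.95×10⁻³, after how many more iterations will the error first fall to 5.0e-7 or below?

After k steps, err_k ≈ 2.95×10⁻³·0.712^k.
Need 0.712^k ≤ 5.0e-7/2.95×10⁻³ = 0.000169492.
k ≥ ln(0.000169492)/ln(0.712) = -8.6827/-0.33968 = 25.561.
Smallest integer k = 26.

26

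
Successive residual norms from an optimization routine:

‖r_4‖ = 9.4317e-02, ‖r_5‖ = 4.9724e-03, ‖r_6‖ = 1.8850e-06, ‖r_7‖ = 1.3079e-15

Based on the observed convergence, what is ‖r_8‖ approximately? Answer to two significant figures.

First estimate the order: p ≈ ln(‖r_7‖/‖r_6‖) / ln(‖r_6‖/‖r_5‖) = ln(1.3079e-15/1.8850e-06)/ln(1.8850e-06/4.9724e-03) = ln(6.93846e-10)/ln(0.000379093) ≈ 2.6770.
Then ‖r_8‖ ≈ ‖r_7‖·(‖r_7‖/‖r_6‖)^p = 1.3079e-15·(6.93846e-10)^2.6770 = 1.3079e-15·3.03432e-25 ≈ 3.969e-40.

4.0e-40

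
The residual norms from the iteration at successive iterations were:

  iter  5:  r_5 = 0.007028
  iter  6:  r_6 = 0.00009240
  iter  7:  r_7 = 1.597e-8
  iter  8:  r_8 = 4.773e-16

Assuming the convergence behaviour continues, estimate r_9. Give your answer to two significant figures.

4.3e-31

First estimate the order: p ≈ ln(r_8/r_7) / ln(r_7/r_6) = ln(4.773e-16/1.597e-8)/ln(1.597e-8/0.00009240) = ln(2.98873e-08)/ln(0.000172835) ≈ 1.9999.
Then r_9 ≈ r_8·(r_8/r_7)^p = 4.773e-16·(2.98873e-08)^1.9999 = 4.773e-16·8.948e-16 ≈ 4.271e-31.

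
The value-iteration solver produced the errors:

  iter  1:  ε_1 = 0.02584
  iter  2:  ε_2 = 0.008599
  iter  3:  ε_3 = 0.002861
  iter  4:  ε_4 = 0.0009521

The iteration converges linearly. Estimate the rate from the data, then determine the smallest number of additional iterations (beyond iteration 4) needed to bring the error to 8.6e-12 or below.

Rate ρ ≈ ε_4/ε_3 = 0.0009521/0.002861 = 0.3328.
After j more steps, ε_{4+j} ≈ 0.0009521·ρ^j; need ρ^j ≤ 8.6e-12/0.0009521 = 9.03266e-09.
j ≥ ln(9.03266e-09)/ln(0.3328) = -18.5224/-1.10021 = 16.835.
So 17 more iterations are needed.

17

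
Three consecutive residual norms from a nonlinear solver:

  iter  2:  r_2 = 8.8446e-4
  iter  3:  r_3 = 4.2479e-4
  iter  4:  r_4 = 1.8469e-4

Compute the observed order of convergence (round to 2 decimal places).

p ≈ ln(r_4/r_3) / ln(r_3/r_2)
  = ln(1.8469e-4/4.2479e-4) / ln(4.2479e-4/8.8446e-4)
  = ln(0.43478) / ln(0.480282)
  = -0.83292 / -0.73338 ≈ 1.13573

1.14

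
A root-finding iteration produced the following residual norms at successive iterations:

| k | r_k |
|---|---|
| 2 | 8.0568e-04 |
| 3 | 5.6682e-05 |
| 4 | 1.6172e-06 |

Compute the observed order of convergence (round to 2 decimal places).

1.34

p ≈ ln(r_4/r_3) / ln(r_3/r_2)
  = ln(1.6172e-06/5.6682e-05) / ln(5.6682e-05/8.0568e-04)
  = ln(0.0285311) / ln(0.070353)
  = -3.55676 / -2.65423 ≈ 1.34003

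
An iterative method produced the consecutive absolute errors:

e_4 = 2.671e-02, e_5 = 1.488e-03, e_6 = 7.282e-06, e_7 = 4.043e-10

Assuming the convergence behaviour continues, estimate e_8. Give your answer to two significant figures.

First estimate the order: p ≈ ln(e_7/e_6) / ln(e_6/e_5) = ln(4.043e-10/7.282e-06)/ln(7.282e-06/1.488e-03) = ln(5.55205e-05)/ln(0.00489382) ≈ 1.8419.
Then e_8 ≈ e_7·(e_7/e_6)^p = 4.043e-10·(5.55205e-05)^1.8419 = 4.043e-10·1.45114e-08 ≈ 5.867e-18.

5.9e-18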